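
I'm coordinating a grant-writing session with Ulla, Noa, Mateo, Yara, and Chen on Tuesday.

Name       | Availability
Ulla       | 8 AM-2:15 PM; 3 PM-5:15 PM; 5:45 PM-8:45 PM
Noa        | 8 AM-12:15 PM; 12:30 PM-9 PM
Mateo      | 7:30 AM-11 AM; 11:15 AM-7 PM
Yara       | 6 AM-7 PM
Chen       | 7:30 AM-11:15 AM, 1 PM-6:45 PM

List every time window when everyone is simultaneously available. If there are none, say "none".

Ulla ∩ Noa: 08:00-12:15, 12:30-14:15, 15:00-17:15, 17:45-20:45.
Ulla ∩ Noa ∩ Mateo: 08:00-11:00, 11:15-12:15, 12:30-14:15, 15:00-17:15, 17:45-19:00.
Ulla ∩ Noa ∩ Mateo ∩ Yara: 08:00-11:00, 11:15-12:15, 12:30-14:15, 15:00-17:15, 17:45-19:00.
Ulla ∩ Noa ∩ Mateo ∩ Yara ∩ Chen: 08:00-11:00, 13:00-14:15, 15:00-17:15, 17:45-18:45.

08:00-11:00, 13:00-14:15, 15:00-17:15, 17:45-18:45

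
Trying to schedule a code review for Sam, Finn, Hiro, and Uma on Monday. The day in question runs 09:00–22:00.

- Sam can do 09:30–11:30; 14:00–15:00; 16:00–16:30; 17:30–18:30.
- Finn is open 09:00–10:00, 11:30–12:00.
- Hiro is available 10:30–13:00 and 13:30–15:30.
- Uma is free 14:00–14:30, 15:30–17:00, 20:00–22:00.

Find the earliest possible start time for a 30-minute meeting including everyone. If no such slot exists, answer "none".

Sam ∩ Finn: 09:30-10:00.
Sam ∩ Finn ∩ Hiro: ∅.
Sam ∩ Finn ∩ Hiro ∩ Uma: ∅.
There is no time when everyone is free.
No common window is at least 30 minutes long.

none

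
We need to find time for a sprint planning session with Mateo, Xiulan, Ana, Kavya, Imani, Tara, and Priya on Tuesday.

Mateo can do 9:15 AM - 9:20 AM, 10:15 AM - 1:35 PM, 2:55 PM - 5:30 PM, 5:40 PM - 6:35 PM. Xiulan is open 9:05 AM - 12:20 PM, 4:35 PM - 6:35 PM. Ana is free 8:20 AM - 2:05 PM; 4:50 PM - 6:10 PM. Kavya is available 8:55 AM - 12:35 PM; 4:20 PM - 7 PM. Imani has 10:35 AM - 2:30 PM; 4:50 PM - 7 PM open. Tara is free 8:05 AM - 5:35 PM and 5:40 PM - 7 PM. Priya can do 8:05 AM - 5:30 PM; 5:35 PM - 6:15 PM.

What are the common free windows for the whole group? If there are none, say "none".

10:35-12:20, 16:50-17:30, 17:40-18:10

Mateo ∩ Xiulan: 09:15-09:20, 10:15-12:20, 16:35-17:30, 17:40-18:35.
Mateo ∩ Xiulan ∩ Ana: 09:15-09:20, 10:15-12:20, 16:50-17:30, 17:40-18:10.
Mateo ∩ Xiulan ∩ Ana ∩ Kavya: 09:15-09:20, 10:15-12:20, 16:50-17:30, 17:40-18:10.
Mateo ∩ Xiulan ∩ Ana ∩ Kavya ∩ Imani: 10:35-12:20, 16:50-17:30, 17:40-18:10.
Mateo ∩ Xiulan ∩ Ana ∩ Kavya ∩ Imani ∩ Tara: 10:35-12:20, 16:50-17:30, 17:40-18:10.
Mateo ∩ Xiulan ∩ Ana ∩ Kavya ∩ Imani ∩ Tara ∩ Priya: 10:35-12:20, 16:50-17:30, 17:40-18:10.
So the common availability across everyone is 10:35-12:20, 16:50-17:30, 17:40-18:10.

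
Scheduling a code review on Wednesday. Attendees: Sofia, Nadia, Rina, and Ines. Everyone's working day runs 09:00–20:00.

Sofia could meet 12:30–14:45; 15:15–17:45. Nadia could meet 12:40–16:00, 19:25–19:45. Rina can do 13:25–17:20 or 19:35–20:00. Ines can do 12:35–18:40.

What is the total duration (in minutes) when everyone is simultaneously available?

125

Sofia ∩ Nadia: 12:40-14:45, 15:15-16:00.
Sofia ∩ Nadia ∩ Rina: 13:25-14:45, 15:15-16:00.
Sofia ∩ Nadia ∩ Rina ∩ Ines: 13:25-14:45, 15:15-16:00.
Summing the common windows: 80 + 45 = 125 minutes.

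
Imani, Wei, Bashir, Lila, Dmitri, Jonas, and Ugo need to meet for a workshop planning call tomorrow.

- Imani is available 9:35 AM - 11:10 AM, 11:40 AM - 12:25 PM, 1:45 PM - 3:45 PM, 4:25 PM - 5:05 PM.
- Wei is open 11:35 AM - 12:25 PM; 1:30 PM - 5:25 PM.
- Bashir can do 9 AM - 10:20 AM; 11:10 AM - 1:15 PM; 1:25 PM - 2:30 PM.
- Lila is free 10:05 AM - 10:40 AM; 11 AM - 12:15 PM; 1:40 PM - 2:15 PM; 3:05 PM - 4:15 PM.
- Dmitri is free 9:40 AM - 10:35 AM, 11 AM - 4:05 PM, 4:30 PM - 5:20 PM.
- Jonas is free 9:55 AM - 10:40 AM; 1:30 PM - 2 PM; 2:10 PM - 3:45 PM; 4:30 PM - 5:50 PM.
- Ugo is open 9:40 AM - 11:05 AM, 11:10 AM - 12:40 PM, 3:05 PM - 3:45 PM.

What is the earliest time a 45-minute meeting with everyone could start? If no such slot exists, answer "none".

Imani ∩ Wei: 11:40-12:25, 13:45-15:45, 16:25-17:05.
Imani ∩ Wei ∩ Bashir: 11:40-12:25, 13:45-14:30.
Imani ∩ Wei ∩ Bashir ∩ Lila: 11:40-12:15, 13:45-14:15.
Imani ∩ Wei ∩ Bashir ∩ Lila ∩ Dmitri: 11:40-12:15, 13:45-14:15.
Imani ∩ Wei ∩ Bashir ∩ Lila ∩ Dmitri ∩ Jonas: 13:45-14:00, 14:10-14:15.
Imani ∩ Wei ∩ Bashir ∩ Lila ∩ Dmitri ∩ Jonas ∩ Ugo: ∅.
There is no time when everyone is free.
No common window is at least 45 minutes long.

none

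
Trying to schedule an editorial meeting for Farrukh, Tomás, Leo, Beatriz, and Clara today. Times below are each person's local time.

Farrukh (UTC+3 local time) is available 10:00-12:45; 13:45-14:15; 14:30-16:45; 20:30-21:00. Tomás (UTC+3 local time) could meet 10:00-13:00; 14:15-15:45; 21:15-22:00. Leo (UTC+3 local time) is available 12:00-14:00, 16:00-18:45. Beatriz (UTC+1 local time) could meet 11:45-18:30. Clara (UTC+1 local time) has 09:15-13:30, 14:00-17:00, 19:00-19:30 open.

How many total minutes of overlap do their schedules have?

Farrukh in UTC: 07:00-09:45, 10:45-11:15, 11:30-13:45, 17:30-18:00 (subtract 3h to convert from UTC+3).
Tomás in UTC: 07:00-10:00, 11:15-12:45, 18:15-19:00 (subtract 3h to convert from UTC+3).
Leo in UTC: 09:00-11:00, 13:00-15:45 (subtract 3h to convert from UTC+3).
Beatriz in UTC: 10:45-17:30 (subtract 1h to convert from UTC+1).
Clara in UTC: 08:15-12:30, 13:00-16:00, 18:00-18:30 (subtract 1h to convert from UTC+1).
Farrukh ∩ Tomás: 07:00-09:45, 11:30-12:45.
Farrukh ∩ Tomás ∩ Leo: 09:00-09:45.
Farrukh ∩ Tomás ∩ Leo ∩ Beatriz: ∅.
Farrukh ∩ Tomás ∩ Leo ∩ Beatriz ∩ Clara: ∅.
There is no time when everyone is free.
There is no common window, so the total is 0 minutes.

0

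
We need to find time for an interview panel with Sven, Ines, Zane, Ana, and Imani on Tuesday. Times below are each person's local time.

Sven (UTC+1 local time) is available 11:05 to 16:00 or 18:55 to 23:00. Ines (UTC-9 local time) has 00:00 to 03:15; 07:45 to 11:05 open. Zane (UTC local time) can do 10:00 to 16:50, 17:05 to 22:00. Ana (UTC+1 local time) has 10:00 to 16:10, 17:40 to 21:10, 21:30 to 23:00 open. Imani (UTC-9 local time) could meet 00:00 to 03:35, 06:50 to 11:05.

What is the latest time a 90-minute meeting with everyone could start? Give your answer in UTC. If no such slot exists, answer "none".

Sven in UTC: 10:05-15:00, 17:55-22:00 (subtract 1h to convert from UTC+1).
Ines in UTC: 09:00-12:15, 16:45-20:05 (add 9h to convert from UTC-9).
Zane in UTC: 10:00-16:50, 17:05-22:00.
Ana in UTC: 09:00-15:10, 16:40-20:10, 20:30-22:00 (subtract 1h to convert from UTC+1).
Imani in UTC: 09:00-12:35, 15:50-20:05 (add 9h to convert from UTC-9).
Sven ∩ Ines: 10:05-12:15, 17:55-20:05.
Sven ∩ Ines ∩ Zane: 10:05-12:15, 17:55-20:05.
Sven ∩ Ines ∩ Zane ∩ Ana: 10:05-12:15, 17:55-20:05.
Sven ∩ Ines ∩ Zane ∩ Ana ∩ Imani: 10:05-12:15, 17:55-20:05.
The last common window of at least 90 minutes is 17:55-20:05; a 90-minute meeting can start as late as 18:35 and still end by 20:05.

18:35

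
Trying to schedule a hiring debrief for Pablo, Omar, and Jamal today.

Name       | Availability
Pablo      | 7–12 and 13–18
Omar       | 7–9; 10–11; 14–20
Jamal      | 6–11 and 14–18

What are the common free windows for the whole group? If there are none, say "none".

07:00-09:00, 10:00-11:00, 14:00-18:00

Pablo ∩ Omar: 07:00-09:00, 10:00-11:00, 14:00-18:00.
Pablo ∩ Omar ∩ Jamal: 07:00-09:00, 10:00-11:00, 14:00-18:00.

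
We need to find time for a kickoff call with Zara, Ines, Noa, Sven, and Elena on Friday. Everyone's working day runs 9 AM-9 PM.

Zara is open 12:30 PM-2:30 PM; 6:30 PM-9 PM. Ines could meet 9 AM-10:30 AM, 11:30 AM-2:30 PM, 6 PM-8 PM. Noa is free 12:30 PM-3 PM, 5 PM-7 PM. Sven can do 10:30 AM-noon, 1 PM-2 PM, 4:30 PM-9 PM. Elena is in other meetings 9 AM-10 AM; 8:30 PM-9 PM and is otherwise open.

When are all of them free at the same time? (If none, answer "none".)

Zara free: 12:30-14:30, 18:30-21:00.
Ines free: 09:00-10:30, 11:30-14:30, 18:00-20:00.
Noa free: 12:30-15:00, 17:00-19:00.
Sven free: 10:30-12:00, 13:00-14:00, 16:30-21:00.
Elena free: 10:00-20:30 (invert busy blocks within the working day).
Zara ∩ Ines: 12:30-14:30, 18:30-20:00.
Zara ∩ Ines ∩ Noa: 12:30-14:30, 18:30-19:00.
Zara ∩ Ines ∩ Noa ∩ Sven: 13:00-14:00, 18:30-19:00.
Zara ∩ Ines ∩ Noa ∩ Sven ∩ Elena: 13:00-14:00, 18:30-19:00.

13:00-14:00, 18:30-19:00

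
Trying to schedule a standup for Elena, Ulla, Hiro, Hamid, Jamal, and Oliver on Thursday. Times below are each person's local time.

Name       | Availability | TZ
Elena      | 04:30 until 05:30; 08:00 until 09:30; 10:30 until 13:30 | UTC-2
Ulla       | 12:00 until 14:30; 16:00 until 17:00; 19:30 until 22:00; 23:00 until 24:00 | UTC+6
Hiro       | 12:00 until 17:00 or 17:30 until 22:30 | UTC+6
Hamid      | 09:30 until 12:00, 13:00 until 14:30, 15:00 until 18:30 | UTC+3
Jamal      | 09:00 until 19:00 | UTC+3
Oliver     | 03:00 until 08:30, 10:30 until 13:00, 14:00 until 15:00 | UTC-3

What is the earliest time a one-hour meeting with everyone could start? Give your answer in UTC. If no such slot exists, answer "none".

Elena in UTC: 06:30-07:30, 10:00-11:30, 12:30-15:30 (add 2h to convert from UTC-2).
Ulla in UTC: 06:00-08:30, 10:00-11:00, 13:30-16:00, 17:00-18:00 (subtract 6h to convert from UTC+6).
Hiro in UTC: 06:00-11:00, 11:30-16:30 (subtract 6h to convert from UTC+6).
Hamid in UTC: 06:30-09:00, 10:00-11:30, 12:00-15:30 (subtract 3h to convert from UTC+3).
Jamal in UTC: 06:00-16:00 (subtract 3h to convert from UTC+3).
Oliver in UTC: 06:00-11:30, 13:30-16:00, 17:00-18:00 (add 3h to convert from UTC-3).
Elena ∩ Ulla: 06:30-07:30, 10:00-11:00, 13:30-15:30.
Elena ∩ Ulla ∩ Hiro: 06:30-07:30, 10:00-11:00, 13:30-15:30.
Elena ∩ Ulla ∩ Hiro ∩ Hamid: 06:30-07:30, 10:00-11:00, 13:30-15:30.
Elena ∩ Ulla ∩ Hiro ∩ Hamid ∩ Jamal: 06:30-07:30, 10:00-11:00, 13:30-15:30.
Elena ∩ Ulla ∩ Hiro ∩ Hamid ∩ Jamal ∩ Oliver: 06:30-07:30, 10:00-11:00, 13:30-15:30.
So the common availability across everyone is 06:30-07:30, 10:00-11:00, 13:30-15:30.
The first common window of at least 60 minutes is 06:30-07:30, so the earliest start is 06:30.

06:30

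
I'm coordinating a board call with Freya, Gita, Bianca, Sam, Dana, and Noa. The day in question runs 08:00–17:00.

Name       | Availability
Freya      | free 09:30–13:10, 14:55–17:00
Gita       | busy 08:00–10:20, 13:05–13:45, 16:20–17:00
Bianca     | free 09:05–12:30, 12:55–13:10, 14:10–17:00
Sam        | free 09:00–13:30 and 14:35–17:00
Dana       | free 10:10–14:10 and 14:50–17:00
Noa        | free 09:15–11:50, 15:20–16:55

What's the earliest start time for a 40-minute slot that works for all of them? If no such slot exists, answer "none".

10:20

Freya free: 09:30-13:10, 14:55-17:00.
Gita free: 10:20-13:05, 13:45-16:20 (invert busy blocks within the working day).
Bianca free: 09:05-12:30, 12:55-13:10, 14:10-17:00.
Sam free: 09:00-13:30, 14:35-17:00.
Dana free: 10:10-14:10, 14:50-17:00.
Noa free: 09:15-11:50, 15:20-16:55.
Freya ∩ Gita: 10:20-13:05, 14:55-16:20.
Freya ∩ Gita ∩ Bianca: 10:20-12:30, 12:55-13:05, 14:55-16:20.
Freya ∩ Gita ∩ Bianca ∩ Sam: 10:20-12:30, 12:55-13:05, 14:55-16:20.
Freya ∩ Gita ∩ Bianca ∩ Sam ∩ Dana: 10:20-12:30, 12:55-13:05, 14:55-16:20.
Freya ∩ Gita ∩ Bianca ∩ Sam ∩ Dana ∩ Noa: 10:20-11:50, 15:20-16:20.
The first common window of at least 40 minutes is 10:20-11:50, so the earliest start is 10:20.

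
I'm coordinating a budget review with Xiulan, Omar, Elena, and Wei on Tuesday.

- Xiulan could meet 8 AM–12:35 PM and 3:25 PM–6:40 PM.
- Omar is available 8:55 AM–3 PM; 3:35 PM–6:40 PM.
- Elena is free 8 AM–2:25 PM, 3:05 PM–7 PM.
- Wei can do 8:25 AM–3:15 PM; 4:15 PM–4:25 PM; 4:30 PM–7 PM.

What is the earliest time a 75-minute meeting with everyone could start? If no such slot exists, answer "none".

08:55

Xiulan ∩ Omar: 08:55-12:35, 15:35-18:40.
Xiulan ∩ Omar ∩ Elena: 08:55-12:35, 15:35-18:40.
Xiulan ∩ Omar ∩ Elena ∩ Wei: 08:55-12:35, 16:15-16:25, 16:30-18:40.
Those are the intersection windows.
The first common window of at least 75 minutes is 08:55-12:35, so the earliest start is 08:55.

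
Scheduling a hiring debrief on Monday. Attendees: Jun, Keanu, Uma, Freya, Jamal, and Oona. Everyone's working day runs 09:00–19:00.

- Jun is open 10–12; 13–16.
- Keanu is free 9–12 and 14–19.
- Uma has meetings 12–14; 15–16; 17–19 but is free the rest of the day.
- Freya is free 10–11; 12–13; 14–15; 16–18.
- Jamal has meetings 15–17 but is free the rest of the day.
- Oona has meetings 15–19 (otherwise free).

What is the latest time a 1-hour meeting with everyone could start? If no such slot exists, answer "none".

14:00

Jun free: 10:00-12:00, 13:00-16:00.
Keanu free: 09:00-12:00, 14:00-19:00.
Uma free: 09:00-12:00, 14:00-15:00, 16:00-17:00 (invert busy blocks within the working day).
Freya free: 10:00-11:00, 12:00-13:00, 14:00-15:00, 16:00-18:00.
Jamal free: 09:00-15:00, 17:00-19:00 (invert busy blocks within the working day).
Oona free: 09:00-15:00 (invert busy blocks within the working day).
Jun ∩ Keanu: 10:00-12:00, 14:00-16:00.
Jun ∩ Keanu ∩ Uma: 10:00-12:00, 14:00-15:00.
Jun ∩ Keanu ∩ Uma ∩ Freya: 10:00-11:00, 14:00-15:00.
Jun ∩ Keanu ∩ Uma ∩ Freya ∩ Jamal: 10:00-11:00, 14:00-15:00.
Jun ∩ Keanu ∩ Uma ∩ Freya ∩ Jamal ∩ Oona: 10:00-11:00, 14:00-15:00.
So the common availability across everyone is 10:00-11:00, 14:00-15:00.
The last common window of at least 60 minutes is 14:00-15:00; a 60-minute meeting can start as late as 14:00 and still end by 15:00.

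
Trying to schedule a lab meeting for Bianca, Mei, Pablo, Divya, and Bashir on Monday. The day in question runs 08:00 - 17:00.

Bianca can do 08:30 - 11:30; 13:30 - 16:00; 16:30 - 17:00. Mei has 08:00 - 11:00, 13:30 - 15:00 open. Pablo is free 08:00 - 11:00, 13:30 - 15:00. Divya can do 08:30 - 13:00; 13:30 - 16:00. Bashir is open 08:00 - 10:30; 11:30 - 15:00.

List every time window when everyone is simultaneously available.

Bianca ∩ Mei: 08:30-11:00, 13:30-15:00.
Bianca ∩ Mei ∩ Pablo: 08:30-11:00, 13:30-15:00.
Bianca ∩ Mei ∩ Pablo ∩ Divya: 08:30-11:00, 13:30-15:00.
Bianca ∩ Mei ∩ Pablo ∩ Divya ∩ Bashir: 08:30-10:30, 13:30-15:00.

08:30-10:30, 13:30-15:00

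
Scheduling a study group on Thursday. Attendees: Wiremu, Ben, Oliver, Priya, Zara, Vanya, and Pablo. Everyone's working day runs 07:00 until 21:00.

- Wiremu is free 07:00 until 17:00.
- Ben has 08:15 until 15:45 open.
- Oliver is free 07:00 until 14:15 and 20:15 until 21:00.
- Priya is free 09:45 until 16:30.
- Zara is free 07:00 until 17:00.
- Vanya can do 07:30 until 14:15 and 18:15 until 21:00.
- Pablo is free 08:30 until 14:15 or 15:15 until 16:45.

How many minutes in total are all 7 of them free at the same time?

270

Wiremu ∩ Ben: 08:15-15:45.
Wiremu ∩ Ben ∩ Oliver: 08:15-14:15.
Wiremu ∩ Ben ∩ Oliver ∩ Priya: 09:45-14:15.
Wiremu ∩ Ben ∩ Oliver ∩ Priya ∩ Zara: 09:45-14:15.
Wiremu ∩ Ben ∩ Oliver ∩ Priya ∩ Zara ∩ Vanya: 09:45-14:15.
Wiremu ∩ Ben ∩ Oliver ∩ Priya ∩ Zara ∩ Vanya ∩ Pablo: 09:45-14:15.
So the common availability across everyone is 09:45-14:15.
That's a single block of 270 minutes.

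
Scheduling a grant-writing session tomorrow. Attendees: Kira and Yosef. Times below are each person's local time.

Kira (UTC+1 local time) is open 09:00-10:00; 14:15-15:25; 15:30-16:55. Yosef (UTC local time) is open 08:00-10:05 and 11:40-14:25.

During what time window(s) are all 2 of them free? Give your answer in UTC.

08:00-09:00, 13:15-14:25

Kira in UTC: 08:00-09:00, 13:15-14:25, 14:30-15:55 (subtract 1h to convert from UTC+1).
Yosef in UTC: 08:00-10:05, 11:40-14:25.
Kira ∩ Yosef: 08:00-09:00, 13:15-14:25.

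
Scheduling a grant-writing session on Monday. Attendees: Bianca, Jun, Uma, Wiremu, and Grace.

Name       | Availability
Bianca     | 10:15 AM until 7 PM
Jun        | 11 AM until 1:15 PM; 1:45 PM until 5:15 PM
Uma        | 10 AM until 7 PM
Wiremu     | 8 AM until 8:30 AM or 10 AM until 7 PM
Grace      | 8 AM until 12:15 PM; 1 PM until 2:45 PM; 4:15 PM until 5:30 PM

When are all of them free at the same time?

Bianca ∩ Jun: 11:00-13:15, 13:45-17:15.
Bianca ∩ Jun ∩ Uma: 11:00-13:15, 13:45-17:15.
Bianca ∩ Jun ∩ Uma ∩ Wiremu: 11:00-13:15, 13:45-17:15.
Bianca ∩ Jun ∩ Uma ∩ Wiremu ∩ Grace: 11:00-12:15, 13:00-13:15, 13:45-14:45, 16:15-17:15.

11:00-12:15, 13:00-13:15, 13:45-14:45, 16:15-17:15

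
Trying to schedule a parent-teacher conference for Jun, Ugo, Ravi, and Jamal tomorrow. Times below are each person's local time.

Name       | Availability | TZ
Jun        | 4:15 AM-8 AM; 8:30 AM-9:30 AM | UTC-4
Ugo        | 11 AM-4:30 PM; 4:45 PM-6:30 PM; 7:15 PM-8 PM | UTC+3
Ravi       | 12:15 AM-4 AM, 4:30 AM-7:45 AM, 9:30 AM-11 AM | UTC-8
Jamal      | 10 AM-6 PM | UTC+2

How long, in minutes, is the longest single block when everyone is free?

Jun in UTC: 08:15-12:00, 12:30-13:30 (add 4h to convert from UTC-4).
Ugo in UTC: 08:00-13:30, 13:45-15:30, 16:15-17:00 (subtract 3h to convert from UTC+3).
Ravi in UTC: 08:15-12:00, 12:30-15:45, 17:30-19:00 (add 8h to convert from UTC-8).
Jamal in UTC: 08:00-16:00 (subtract 2h to convert from UTC+2).
Jun ∩ Ugo: 08:15-12:00, 12:30-13:30.
Jun ∩ Ugo ∩ Ravi: 08:15-12:00, 12:30-13:30.
Jun ∩ Ugo ∩ Ravi ∩ Jamal: 08:15-12:00, 12:30-13:30.
The longest is 08:15-12:00 at 225 minutes.

225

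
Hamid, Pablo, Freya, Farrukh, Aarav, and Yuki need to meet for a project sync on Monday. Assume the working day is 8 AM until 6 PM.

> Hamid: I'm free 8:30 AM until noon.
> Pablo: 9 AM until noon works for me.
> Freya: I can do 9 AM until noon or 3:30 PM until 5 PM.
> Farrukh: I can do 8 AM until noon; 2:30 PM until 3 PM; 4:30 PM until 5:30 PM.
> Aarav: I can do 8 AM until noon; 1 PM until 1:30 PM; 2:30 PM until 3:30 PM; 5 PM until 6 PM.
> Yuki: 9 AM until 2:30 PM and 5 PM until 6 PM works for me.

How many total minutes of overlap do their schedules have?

180

Hamid ∩ Pablo: 09:00-12:00.
Hamid ∩ Pablo ∩ Freya: 09:00-12:00.
Hamid ∩ Pablo ∩ Freya ∩ Farrukh: 09:00-12:00.
Hamid ∩ Pablo ∩ Freya ∩ Farrukh ∩ Aarav: 09:00-12:00.
Hamid ∩ Pablo ∩ Freya ∩ Farrukh ∩ Aarav ∩ Yuki: 09:00-12:00.
That's a single block of 180 minutes.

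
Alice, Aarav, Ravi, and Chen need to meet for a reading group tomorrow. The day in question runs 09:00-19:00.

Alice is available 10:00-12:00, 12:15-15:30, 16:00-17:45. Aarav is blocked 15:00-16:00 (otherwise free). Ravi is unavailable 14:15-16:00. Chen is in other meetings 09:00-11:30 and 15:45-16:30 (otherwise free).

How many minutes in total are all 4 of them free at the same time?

225

Alice free: 10:00-12:00, 12:15-15:30, 16:00-17:45.
Aarav free: 09:00-15:00, 16:00-19:00 (invert busy blocks within the working day).
Ravi free: 09:00-14:15, 16:00-19:00 (invert busy blocks within the working day).
Chen free: 11:30-15:45, 16:30-19:00 (invert busy blocks within the working day).
Alice ∩ Aarav: 10:00-12:00, 12:15-15:00, 16:00-17:45.
Alice ∩ Aarav ∩ Ravi: 10:00-12:00, 12:15-14:15, 16:00-17:45.
Alice ∩ Aarav ∩ Ravi ∩ Chen: 11:30-12:00, 12:15-14:15, 16:30-17:45.
Summing the common windows: 30 + 120 + 75 = 225 minutes.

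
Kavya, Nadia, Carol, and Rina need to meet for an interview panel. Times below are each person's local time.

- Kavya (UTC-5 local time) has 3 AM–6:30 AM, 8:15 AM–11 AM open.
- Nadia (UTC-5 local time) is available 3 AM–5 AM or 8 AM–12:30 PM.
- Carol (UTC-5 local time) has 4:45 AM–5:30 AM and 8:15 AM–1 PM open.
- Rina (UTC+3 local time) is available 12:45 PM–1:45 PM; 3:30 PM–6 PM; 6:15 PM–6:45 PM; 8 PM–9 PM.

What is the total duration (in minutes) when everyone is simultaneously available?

150

Kavya in UTC: 08:00-11:30, 13:15-16:00 (add 5h to convert from UTC-5).
Nadia in UTC: 08:00-10:00, 13:00-17:30 (add 5h to convert from UTC-5).
Carol in UTC: 09:45-10:30, 13:15-18:00 (add 5h to convert from UTC-5).
Rina in UTC: 09:45-10:45, 12:30-15:00, 15:15-15:45, 17:00-18:00 (subtract 3h to convert from UTC+3).
Kavya ∩ Nadia: 08:00-10:00, 13:15-16:00.
Kavya ∩ Nadia ∩ Carol: 09:45-10:00, 13:15-16:00.
Kavya ∩ Nadia ∩ Carol ∩ Rina: 09:45-10:00, 13:15-15:00, 15:15-15:45.
Summing the common windows: 15 + 105 + 30 = 150 minutes.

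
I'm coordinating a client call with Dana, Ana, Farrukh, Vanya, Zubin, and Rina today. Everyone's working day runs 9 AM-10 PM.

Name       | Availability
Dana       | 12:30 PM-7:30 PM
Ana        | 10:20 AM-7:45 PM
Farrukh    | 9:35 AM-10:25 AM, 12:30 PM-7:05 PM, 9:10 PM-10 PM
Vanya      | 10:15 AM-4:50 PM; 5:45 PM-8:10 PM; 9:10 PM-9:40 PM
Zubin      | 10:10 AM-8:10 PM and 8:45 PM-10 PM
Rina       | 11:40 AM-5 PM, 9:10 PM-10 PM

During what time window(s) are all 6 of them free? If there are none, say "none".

12:30-16:50

Dana ∩ Ana: 12:30-19:30.
Dana ∩ Ana ∩ Farrukh: 12:30-19:05.
Dana ∩ Ana ∩ Farrukh ∩ Vanya: 12:30-16:50, 17:45-19:05.
Dana ∩ Ana ∩ Farrukh ∩ Vanya ∩ Zubin: 12:30-16:50, 17:45-19:05.
Dana ∩ Ana ∩ Farrukh ∩ Vanya ∩ Zubin ∩ Rina: 12:30-16:50.
So the common availability across everyone is 12:30-16:50.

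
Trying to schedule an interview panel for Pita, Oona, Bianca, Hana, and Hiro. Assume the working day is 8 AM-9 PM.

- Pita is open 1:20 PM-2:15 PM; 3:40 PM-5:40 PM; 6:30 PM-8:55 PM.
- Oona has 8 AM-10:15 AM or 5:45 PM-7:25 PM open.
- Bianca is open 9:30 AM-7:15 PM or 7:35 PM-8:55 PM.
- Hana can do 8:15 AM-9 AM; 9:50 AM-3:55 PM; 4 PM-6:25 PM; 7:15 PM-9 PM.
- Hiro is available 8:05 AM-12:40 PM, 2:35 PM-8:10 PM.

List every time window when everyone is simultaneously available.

none

Pita ∩ Oona: 18:30-19:25.
Pita ∩ Oona ∩ Bianca: 18:30-19:15.
Pita ∩ Oona ∩ Bianca ∩ Hana: ∅.
Pita ∩ Oona ∩ Bianca ∩ Hana ∩ Hiro: ∅.
There is no time when everyone is free.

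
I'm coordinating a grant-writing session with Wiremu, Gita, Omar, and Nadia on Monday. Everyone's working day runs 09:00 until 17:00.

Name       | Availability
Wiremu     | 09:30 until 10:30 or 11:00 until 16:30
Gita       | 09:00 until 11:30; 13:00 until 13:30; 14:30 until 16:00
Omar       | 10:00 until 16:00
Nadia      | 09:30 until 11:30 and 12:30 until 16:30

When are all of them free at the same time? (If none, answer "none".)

10:00-10:30, 11:00-11:30, 13:00-13:30, 14:30-16:00

Wiremu ∩ Gita: 09:30-10:30, 11:00-11:30, 13:00-13:30, 14:30-16:00.
Wiremu ∩ Gita ∩ Omar: 10:00-10:30, 11:00-11:30, 13:00-13:30, 14:30-16:00.
Wiremu ∩ Gita ∩ Omar ∩ Nadia: 10:00-10:30, 11:00-11:30, 13:00-13:30, 14:30-16:00.
Those are the intersection windows.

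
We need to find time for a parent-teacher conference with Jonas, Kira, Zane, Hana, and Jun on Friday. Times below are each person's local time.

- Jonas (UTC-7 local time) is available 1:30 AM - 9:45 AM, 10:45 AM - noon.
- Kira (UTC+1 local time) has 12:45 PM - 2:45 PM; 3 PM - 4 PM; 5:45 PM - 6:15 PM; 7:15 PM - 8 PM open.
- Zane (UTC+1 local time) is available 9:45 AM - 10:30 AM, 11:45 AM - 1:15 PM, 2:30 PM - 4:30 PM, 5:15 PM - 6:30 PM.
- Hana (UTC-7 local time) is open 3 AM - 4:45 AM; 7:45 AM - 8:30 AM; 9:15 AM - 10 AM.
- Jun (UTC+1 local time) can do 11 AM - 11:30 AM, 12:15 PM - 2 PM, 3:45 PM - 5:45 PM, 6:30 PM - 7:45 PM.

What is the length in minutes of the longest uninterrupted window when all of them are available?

Jonas in UTC: 08:30-16:45, 17:45-19:00 (add 7h to convert from UTC-7).
Kira in UTC: 11:45-13:45, 14:00-15:00, 16:45-17:15, 18:15-19:00 (subtract 1h to convert from UTC+1).
Zane in UTC: 08:45-09:30, 10:45-12:15, 13:30-15:30, 16:15-17:30 (subtract 1h to convert from UTC+1).
Hana in UTC: 10:00-11:45, 14:45-15:30, 16:15-17:00 (add 7h to convert from UTC-7).
Jun in UTC: 10:00-10:30, 11:15-13:00, 14:45-16:45, 17:30-18:45 (subtract 1h to convert from UTC+1).
Jonas ∩ Kira: 11:45-13:45, 14:00-15:00, 18:15-19:00.
Jonas ∩ Kira ∩ Zane: 11:45-12:15, 13:30-13:45, 14:00-15:00.
Jonas ∩ Kira ∩ Zane ∩ Hana: 14:45-15:00.
Jonas ∩ Kira ∩ Zane ∩ Hana ∩ Jun: 14:45-15:00.
The longest is 14:45-15:00 at 15 minutes.

15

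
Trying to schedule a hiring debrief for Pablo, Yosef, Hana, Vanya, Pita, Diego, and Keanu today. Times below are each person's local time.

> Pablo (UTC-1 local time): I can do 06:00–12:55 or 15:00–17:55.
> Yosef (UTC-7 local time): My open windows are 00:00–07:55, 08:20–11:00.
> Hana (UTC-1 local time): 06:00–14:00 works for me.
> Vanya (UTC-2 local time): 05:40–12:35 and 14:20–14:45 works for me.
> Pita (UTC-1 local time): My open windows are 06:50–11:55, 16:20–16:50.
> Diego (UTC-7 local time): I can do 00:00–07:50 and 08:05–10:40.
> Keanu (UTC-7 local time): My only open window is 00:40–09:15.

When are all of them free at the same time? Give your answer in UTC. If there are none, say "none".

07:50-12:55

Pablo in UTC: 07:00-13:55, 16:00-18:55 (add 1h to convert from UTC-1).
Yosef in UTC: 07:00-14:55, 15:20-18:00 (add 7h to convert from UTC-7).
Hana in UTC: 07:00-15:00 (add 1h to convert from UTC-1).
Vanya in UTC: 07:40-14:35, 16:20-16:45 (add 2h to convert from UTC-2).
Pita in UTC: 07:50-12:55, 17:20-17:50 (add 1h to convert from UTC-1).
Diego in UTC: 07:00-14:50, 15:05-17:40 (add 7h to convert from UTC-7).
Keanu in UTC: 07:40-16:15 (add 7h to convert from UTC-7).
Pablo ∩ Yosef: 07:00-13:55, 16:00-18:00.
Pablo ∩ Yosef ∩ Hana: 07:00-13:55.
Pablo ∩ Yosef ∩ Hana ∩ Vanya: 07:40-13:55.
Pablo ∩ Yosef ∩ Hana ∩ Vanya ∩ Pita: 07:50-12:55.
Pablo ∩ Yosef ∩ Hana ∩ Vanya ∩ Pita ∩ Diego: 07:50-12:55.
Pablo ∩ Yosef ∩ Hana ∩ Vanya ∩ Pita ∩ Diego ∩ Keanu: 07:50-12:55.
So the common availability across everyone is 07:50-12:55.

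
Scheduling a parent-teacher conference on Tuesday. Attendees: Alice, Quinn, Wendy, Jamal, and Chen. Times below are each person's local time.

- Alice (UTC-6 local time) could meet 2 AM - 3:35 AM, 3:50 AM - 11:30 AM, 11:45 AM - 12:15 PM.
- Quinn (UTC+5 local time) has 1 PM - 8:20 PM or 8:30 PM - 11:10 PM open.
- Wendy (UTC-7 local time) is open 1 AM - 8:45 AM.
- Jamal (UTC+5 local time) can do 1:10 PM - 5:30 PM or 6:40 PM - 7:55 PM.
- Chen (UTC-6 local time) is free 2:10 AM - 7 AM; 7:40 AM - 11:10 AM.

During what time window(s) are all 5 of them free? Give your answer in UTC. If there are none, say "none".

08:10-09:35, 09:50-12:30, 13:40-14:55

Alice in UTC: 08:00-09:35, 09:50-17:30, 17:45-18:15 (add 6h to convert from UTC-6).
Quinn in UTC: 08:00-15:20, 15:30-18:10 (subtract 5h to convert from UTC+5).
Wendy in UTC: 08:00-15:45 (add 7h to convert from UTC-7).
Jamal in UTC: 08:10-12:30, 13:40-14:55 (subtract 5h to convert from UTC+5).
Chen in UTC: 08:10-13:00, 13:40-17:10 (add 6h to convert from UTC-6).
Alice ∩ Quinn: 08:00-09:35, 09:50-15:20, 15:30-17:30, 17:45-18:10.
Alice ∩ Quinn ∩ Wendy: 08:00-09:35, 09:50-15:20, 15:30-15:45.
Alice ∩ Quinn ∩ Wendy ∩ Jamal: 08:10-09:35, 09:50-12:30, 13:40-14:55.
Alice ∩ Quinn ∩ Wendy ∩ Jamal ∩ Chen: 08:10-09:35, 09:50-12:30, 13:40-14:55.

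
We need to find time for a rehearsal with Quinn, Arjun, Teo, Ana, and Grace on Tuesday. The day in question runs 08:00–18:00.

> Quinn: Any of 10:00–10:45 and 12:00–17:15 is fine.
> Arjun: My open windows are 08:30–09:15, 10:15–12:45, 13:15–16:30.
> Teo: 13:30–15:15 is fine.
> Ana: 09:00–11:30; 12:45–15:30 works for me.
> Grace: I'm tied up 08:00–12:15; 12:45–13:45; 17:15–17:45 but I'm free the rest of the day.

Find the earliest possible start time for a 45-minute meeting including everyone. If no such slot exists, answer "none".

13:45

Quinn free: 10:00-10:45, 12:00-17:15.
Arjun free: 08:30-09:15, 10:15-12:45, 13:15-16:30.
Teo free: 13:30-15:15.
Ana free: 09:00-11:30, 12:45-15:30.
Grace free: 12:15-12:45, 13:45-17:15, 17:45-18:00 (invert busy blocks within the working day).
Quinn ∩ Arjun: 10:15-10:45, 12:00-12:45, 13:15-16:30.
Quinn ∩ Arjun ∩ Teo: 13:30-15:15.
Quinn ∩ Arjun ∩ Teo ∩ Ana: 13:30-15:15.
Quinn ∩ Arjun ∩ Teo ∩ Ana ∩ Grace: 13:45-15:15.
The first common window of at least 45 minutes is 13:45-15:15, so the earliest start is 13:45.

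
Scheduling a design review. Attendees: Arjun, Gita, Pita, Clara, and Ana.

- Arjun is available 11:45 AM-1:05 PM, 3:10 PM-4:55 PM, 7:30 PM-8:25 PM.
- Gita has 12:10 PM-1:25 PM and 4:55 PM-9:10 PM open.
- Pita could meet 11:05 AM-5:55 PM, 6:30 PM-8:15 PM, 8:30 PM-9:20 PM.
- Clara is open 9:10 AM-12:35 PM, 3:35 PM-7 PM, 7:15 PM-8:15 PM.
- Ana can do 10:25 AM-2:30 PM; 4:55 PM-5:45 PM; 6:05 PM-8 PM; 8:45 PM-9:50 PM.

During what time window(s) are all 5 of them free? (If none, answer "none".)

Arjun ∩ Gita: 12:10-13:05, 19:30-20:25.
Arjun ∩ Gita ∩ Pita: 12:10-13:05, 19:30-20:15.
Arjun ∩ Gita ∩ Pita ∩ Clara: 12:10-12:35, 19:30-20:15.
Arjun ∩ Gita ∩ Pita ∩ Clara ∩ Ana: 12:10-12:35, 19:30-20:00.

12:10-12:35, 19:30-20:00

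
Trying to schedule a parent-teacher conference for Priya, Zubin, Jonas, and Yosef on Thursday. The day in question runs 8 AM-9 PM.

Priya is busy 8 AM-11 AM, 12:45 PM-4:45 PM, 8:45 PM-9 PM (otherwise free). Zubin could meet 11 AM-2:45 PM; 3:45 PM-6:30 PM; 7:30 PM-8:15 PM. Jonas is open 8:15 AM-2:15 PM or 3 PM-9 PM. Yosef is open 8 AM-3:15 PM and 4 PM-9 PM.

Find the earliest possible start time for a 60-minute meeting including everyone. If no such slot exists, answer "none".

Priya free: 11:00-12:45, 16:45-20:45 (invert busy blocks within the working day).
Zubin free: 11:00-14:45, 15:45-18:30, 19:30-20:15.
Jonas free: 08:15-14:15, 15:00-21:00.
Yosef free: 08:00-15:15, 16:00-21:00.
Priya ∩ Zubin: 11:00-12:45, 16:45-18:30, 19:30-20:15.
Priya ∩ Zubin ∩ Jonas: 11:00-12:45, 16:45-18:30, 19:30-20:15.
Priya ∩ Zubin ∩ Jonas ∩ Yosef: 11:00-12:45, 16:45-18:30, 19:30-20:15.
The first common window of at least 60 minutes is 11:00-12:45, so the earliest start is 11:00.

11:00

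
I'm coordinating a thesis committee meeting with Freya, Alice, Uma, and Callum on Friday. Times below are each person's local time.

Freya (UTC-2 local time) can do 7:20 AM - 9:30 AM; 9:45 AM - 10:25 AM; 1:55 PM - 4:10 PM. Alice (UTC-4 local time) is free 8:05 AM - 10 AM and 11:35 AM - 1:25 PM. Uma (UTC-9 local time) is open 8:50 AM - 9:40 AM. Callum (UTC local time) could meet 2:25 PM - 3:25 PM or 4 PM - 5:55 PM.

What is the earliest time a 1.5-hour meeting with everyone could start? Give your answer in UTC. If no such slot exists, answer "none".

Freya in UTC: 09:20-11:30, 11:45-12:25, 15:55-18:10 (add 2h to convert from UTC-2).
Alice in UTC: 12:05-14:00, 15:35-17:25 (add 4h to convert from UTC-4).
Uma in UTC: 17:50-18:40 (add 9h to convert from UTC-9).
Callum in UTC: 14:25-15:25, 16:00-17:55.
Freya ∩ Alice: 12:05-12:25, 15:55-17:25.
Freya ∩ Alice ∩ Uma: ∅.
Freya ∩ Alice ∩ Uma ∩ Callum: ∅.
There is no time when everyone is free.
No common window is at least 90 minutes long.

none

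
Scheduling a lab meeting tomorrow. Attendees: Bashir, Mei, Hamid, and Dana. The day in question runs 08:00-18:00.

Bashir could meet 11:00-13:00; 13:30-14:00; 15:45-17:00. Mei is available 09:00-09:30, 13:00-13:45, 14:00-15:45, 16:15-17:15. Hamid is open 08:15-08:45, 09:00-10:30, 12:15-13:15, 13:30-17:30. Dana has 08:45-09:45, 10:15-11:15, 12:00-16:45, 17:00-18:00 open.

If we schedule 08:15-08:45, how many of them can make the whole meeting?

1

Hamid can make the full 08:15-08:45 slot — that's 1.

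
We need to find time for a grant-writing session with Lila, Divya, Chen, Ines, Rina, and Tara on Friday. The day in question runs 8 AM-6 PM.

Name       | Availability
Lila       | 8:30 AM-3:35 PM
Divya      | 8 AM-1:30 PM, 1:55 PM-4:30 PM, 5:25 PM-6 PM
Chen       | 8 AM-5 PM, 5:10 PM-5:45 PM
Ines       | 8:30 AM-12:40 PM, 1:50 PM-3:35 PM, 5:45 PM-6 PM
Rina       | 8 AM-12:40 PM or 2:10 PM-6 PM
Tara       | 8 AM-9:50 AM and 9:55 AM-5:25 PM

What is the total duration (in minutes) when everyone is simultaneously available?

330

Lila ∩ Divya: 08:30-13:30, 13:55-15:35.
Lila ∩ Divya ∩ Chen: 08:30-13:30, 13:55-15:35.
Lila ∩ Divya ∩ Chen ∩ Ines: 08:30-12:40, 13:55-15:35.
Lila ∩ Divya ∩ Chen ∩ Ines ∩ Rina: 08:30-12:40, 14:10-15:35.
Lila ∩ Divya ∩ Chen ∩ Ines ∩ Rina ∩ Tara: 08:30-09:50, 09:55-12:40, 14:10-15:35.
Summing the common windows: 80 + 165 + 85 = 330 minutes.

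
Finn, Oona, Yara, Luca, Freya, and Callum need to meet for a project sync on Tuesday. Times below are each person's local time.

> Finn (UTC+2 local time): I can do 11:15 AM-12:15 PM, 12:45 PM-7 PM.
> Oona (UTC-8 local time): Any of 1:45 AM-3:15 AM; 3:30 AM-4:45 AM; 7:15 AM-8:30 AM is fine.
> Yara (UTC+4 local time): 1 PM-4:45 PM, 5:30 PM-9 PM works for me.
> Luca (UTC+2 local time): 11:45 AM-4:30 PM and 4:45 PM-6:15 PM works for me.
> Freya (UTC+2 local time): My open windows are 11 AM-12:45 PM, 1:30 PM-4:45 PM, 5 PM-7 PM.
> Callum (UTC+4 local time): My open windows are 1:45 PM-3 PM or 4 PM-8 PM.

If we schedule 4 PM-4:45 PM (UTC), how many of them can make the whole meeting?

3

Finn in UTC: 09:15-10:15, 10:45-17:00 (subtract 2h to convert from UTC+2).
Oona in UTC: 09:45-11:15, 11:30-12:45, 15:15-16:30 (add 8h to convert from UTC-8).
Yara in UTC: 09:00-12:45, 13:30-17:00 (subtract 4h to convert from UTC+4).
Luca in UTC: 09:45-14:30, 14:45-16:15 (subtract 2h to convert from UTC+2).
Freya in UTC: 09:00-10:45, 11:30-14:45, 15:00-17:00 (subtract 2h to convert from UTC+2).
Callum in UTC: 09:45-11:00, 12:00-16:00 (subtract 4h to convert from UTC+4).
Finn, Yara, and Freya can make the full 16:00-16:45 slot — that's 3.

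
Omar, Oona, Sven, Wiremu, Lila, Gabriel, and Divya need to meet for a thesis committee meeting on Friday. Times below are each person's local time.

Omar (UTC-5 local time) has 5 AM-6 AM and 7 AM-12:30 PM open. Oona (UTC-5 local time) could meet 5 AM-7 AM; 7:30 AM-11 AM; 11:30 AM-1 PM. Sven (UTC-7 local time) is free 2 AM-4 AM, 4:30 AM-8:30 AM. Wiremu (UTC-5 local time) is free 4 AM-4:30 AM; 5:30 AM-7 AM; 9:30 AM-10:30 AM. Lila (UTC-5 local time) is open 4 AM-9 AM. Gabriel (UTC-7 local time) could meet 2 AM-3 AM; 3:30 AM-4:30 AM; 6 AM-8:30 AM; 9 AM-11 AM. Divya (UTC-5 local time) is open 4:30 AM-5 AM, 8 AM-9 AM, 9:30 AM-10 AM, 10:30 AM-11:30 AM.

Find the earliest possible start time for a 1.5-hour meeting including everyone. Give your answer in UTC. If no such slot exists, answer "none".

none

Omar in UTC: 10:00-11:00, 12:00-17:30 (add 5h to convert from UTC-5).
Oona in UTC: 10:00-12:00, 12:30-16:00, 16:30-18:00 (add 5h to convert from UTC-5).
Sven in UTC: 09:00-11:00, 11:30-15:30 (add 7h to convert from UTC-7).
Wiremu in UTC: 09:00-09:30, 10:30-12:00, 14:30-15:30 (add 5h to convert from UTC-5).
Lila in UTC: 09:00-14:00 (add 5h to convert from UTC-5).
Gabriel in UTC: 09:00-10:00, 10:30-11:30, 13:00-15:30, 16:00-18:00 (add 7h to convert from UTC-7).
Divya in UTC: 09:30-10:00, 13:00-14:00, 14:30-15:00, 15:30-16:30 (add 5h to convert from UTC-5).
Omar ∩ Oona: 10:00-11:00, 12:30-16:00, 16:30-17:30.
Omar ∩ Oona ∩ Sven: 10:00-11:00, 12:30-15:30.
Omar ∩ Oona ∩ Sven ∩ Wiremu: 10:30-11:00, 14:30-15:30.
Omar ∩ Oona ∩ Sven ∩ Wiremu ∩ Lila: 10:30-11:00.
Omar ∩ Oona ∩ Sven ∩ Wiremu ∩ Lila ∩ Gabriel: 10:30-11:00.
Omar ∩ Oona ∩ Sven ∩ Wiremu ∩ Lila ∩ Gabriel ∩ Divya: ∅.
There is no time when everyone is free.
No common window is at least 90 minutes long.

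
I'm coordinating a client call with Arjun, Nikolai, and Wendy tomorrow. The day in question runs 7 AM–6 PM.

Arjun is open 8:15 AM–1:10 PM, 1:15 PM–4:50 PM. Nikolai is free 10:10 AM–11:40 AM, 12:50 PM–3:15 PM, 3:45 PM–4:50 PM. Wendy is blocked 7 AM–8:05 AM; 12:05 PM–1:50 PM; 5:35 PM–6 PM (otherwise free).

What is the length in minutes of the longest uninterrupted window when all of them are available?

Arjun free: 08:15-13:10, 13:15-16:50.
Nikolai free: 10:10-11:40, 12:50-15:15, 15:45-16:50.
Wendy free: 08:05-12:05, 13:50-17:35 (invert busy blocks within the working day).
Arjun ∩ Nikolai: 10:10-11:40, 12:50-13:10, 13:15-15:15, 15:45-16:50.
Arjun ∩ Nikolai ∩ Wendy: 10:10-11:40, 13:50-15:15, 15:45-16:50.
Those are the intersection windows.
The longest is 10:10-11:40 at 90 minutes.

90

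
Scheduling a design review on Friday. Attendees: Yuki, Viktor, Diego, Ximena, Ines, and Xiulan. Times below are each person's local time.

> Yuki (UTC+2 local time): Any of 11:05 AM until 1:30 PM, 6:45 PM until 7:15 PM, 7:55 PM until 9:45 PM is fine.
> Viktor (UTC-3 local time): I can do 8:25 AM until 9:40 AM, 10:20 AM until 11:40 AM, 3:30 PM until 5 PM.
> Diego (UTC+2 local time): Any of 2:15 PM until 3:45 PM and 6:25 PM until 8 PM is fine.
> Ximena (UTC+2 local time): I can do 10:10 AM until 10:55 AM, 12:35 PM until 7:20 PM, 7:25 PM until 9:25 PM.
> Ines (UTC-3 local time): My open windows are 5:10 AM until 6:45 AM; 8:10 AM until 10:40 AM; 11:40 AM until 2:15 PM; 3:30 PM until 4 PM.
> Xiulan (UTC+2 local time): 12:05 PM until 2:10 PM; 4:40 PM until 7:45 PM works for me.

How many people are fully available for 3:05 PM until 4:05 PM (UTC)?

Yuki in UTC: 09:05-11:30, 16:45-17:15, 17:55-19:45 (subtract 2h to convert from UTC+2).
Viktor in UTC: 11:25-12:40, 13:20-14:40, 18:30-20:00 (add 3h to convert from UTC-3).
Diego in UTC: 12:15-13:45, 16:25-18:00 (subtract 2h to convert from UTC+2).
Ximena in UTC: 08:10-08:55, 10:35-17:20, 17:25-19:25 (subtract 2h to convert from UTC+2).
Ines in UTC: 08:10-09:45, 11:10-13:40, 14:40-17:15, 18:30-19:00 (add 3h to convert from UTC-3).
Xiulan in UTC: 10:05-12:10, 14:40-17:45 (subtract 2h to convert from UTC+2).
Ximena, Ines, and Xiulan can make the full 15:05-16:05 slot — that's 3.

3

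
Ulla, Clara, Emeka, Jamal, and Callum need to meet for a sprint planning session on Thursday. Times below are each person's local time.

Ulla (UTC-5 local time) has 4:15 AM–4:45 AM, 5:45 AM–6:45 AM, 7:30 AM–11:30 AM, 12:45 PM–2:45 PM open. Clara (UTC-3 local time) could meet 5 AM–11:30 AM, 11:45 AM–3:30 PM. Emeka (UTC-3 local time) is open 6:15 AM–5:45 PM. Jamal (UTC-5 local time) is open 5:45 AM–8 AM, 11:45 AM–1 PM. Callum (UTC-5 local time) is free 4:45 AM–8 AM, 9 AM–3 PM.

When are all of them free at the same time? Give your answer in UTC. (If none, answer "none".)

10:45-11:45, 12:30-13:00, 17:45-18:00

Ulla in UTC: 09:15-09:45, 10:45-11:45, 12:30-16:30, 17:45-19:45 (add 5h to convert from UTC-5).
Clara in UTC: 08:00-14:30, 14:45-18:30 (add 3h to convert from UTC-3).
Emeka in UTC: 09:15-20:45 (add 3h to convert from UTC-3).
Jamal in UTC: 10:45-13:00, 16:45-18:00 (add 5h to convert from UTC-5).
Callum in UTC: 09:45-13:00, 14:00-20:00 (add 5h to convert from UTC-5).
Ulla ∩ Clara: 09:15-09:45, 10:45-11:45, 12:30-14:30, 14:45-16:30, 17:45-18:30.
Ulla ∩ Clara ∩ Emeka: 09:15-09:45, 10:45-11:45, 12:30-14:30, 14:45-16:30, 17:45-18:30.
Ulla ∩ Clara ∩ Emeka ∩ Jamal: 10:45-11:45, 12:30-13:00, 17:45-18:00.
Ulla ∩ Clara ∩ Emeka ∩ Jamal ∩ Callum: 10:45-11:45, 12:30-13:00, 17:45-18:00.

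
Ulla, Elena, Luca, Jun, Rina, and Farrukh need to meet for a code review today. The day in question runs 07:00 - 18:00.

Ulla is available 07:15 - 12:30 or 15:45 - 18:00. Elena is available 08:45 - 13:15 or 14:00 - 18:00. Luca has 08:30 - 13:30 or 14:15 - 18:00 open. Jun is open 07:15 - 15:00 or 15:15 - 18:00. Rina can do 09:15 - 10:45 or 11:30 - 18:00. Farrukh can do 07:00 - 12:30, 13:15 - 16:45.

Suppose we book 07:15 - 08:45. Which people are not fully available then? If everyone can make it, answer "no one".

Ulla: free for 07:15-08:45. Elena: not fully free for 07:15-08:45. Luca: not fully free for 07:15-08:45. Jun: free for 07:15-08:45. Rina: not fully free for 07:15-08:45. Farrukh: free for 07:15-08:45.

Elena, Luca, Rina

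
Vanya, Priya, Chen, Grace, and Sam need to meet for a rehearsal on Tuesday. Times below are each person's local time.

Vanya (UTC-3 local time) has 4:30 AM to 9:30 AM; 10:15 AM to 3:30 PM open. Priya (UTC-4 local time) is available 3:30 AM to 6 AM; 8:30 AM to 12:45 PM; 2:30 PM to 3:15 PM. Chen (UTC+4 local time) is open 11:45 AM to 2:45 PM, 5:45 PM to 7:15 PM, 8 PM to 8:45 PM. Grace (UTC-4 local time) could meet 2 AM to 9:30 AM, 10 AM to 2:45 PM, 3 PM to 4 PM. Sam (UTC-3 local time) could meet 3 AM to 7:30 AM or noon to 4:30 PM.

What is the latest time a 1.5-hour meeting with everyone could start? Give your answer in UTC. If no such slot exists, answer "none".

08:30

Vanya in UTC: 07:30-12:30, 13:15-18:30 (add 3h to convert from UTC-3).
Priya in UTC: 07:30-10:00, 12:30-16:45, 18:30-19:15 (add 4h to convert from UTC-4).
Chen in UTC: 07:45-10:45, 13:45-15:15, 16:00-16:45 (subtract 4h to convert from UTC+4).
Grace in UTC: 06:00-13:30, 14:00-18:45, 19:00-20:00 (add 4h to convert from UTC-4).
Sam in UTC: 06:00-10:30, 15:00-19:30 (add 3h to convert from UTC-3).
Vanya ∩ Priya: 07:30-10:00, 13:15-16:45.
Vanya ∩ Priya ∩ Chen: 07:45-10:00, 13:45-15:15, 16:00-16:45.
Vanya ∩ Priya ∩ Chen ∩ Grace: 07:45-10:00, 14:00-15:15, 16:00-16:45.
Vanya ∩ Priya ∩ Chen ∩ Grace ∩ Sam: 07:45-10:00, 15:00-15:15, 16:00-16:45.
The last common window of at least 90 minutes is 07:45-10:00; a 90-minute meeting can start as late as 08:30 and still end by 10:00.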